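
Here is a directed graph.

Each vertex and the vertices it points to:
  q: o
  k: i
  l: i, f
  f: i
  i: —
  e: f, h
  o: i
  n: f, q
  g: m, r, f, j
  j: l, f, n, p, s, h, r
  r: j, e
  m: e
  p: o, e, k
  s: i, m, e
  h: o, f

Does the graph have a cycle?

Yes

DFS with white/gray/black marking, starting from e:
e gray
  f gray
    i gray
    i black
  f black
  h gray
    o gray
      o→i: i black — skip
    o black
    h→f: f black — skip
  h black
e black
q gray
  q→o: o black — skip
q black
k gray
  k→i: i black — skip
k black
l gray
  l→i: i black — skip
  l→f: f black — skip
l black
n gray
  n→f: f black — skip
  n→q: q black — skip
n black
g gray
  m gray
    m→e: e black — skip
  m black
  r gray
    j gray
      j→l: l black — skip
      j→f: f black — skip
      j→n: n black — skip
      p gray
        p→o: o black — skip
        p→e: e black — skip
        p→k: k black — skip
      p black
      s gray
        s→i: i black — skip
        s→m: m black — skip
        s→e: e black — skip
      s black
      j→h: h black — skip
      j→r: r is gray → back edge
Back edge found, so a cycle exists: r → j → r.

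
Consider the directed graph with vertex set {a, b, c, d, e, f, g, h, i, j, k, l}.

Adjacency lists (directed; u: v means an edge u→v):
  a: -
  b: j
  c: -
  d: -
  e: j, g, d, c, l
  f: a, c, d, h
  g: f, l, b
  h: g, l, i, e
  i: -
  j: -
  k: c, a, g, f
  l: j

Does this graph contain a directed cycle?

Yes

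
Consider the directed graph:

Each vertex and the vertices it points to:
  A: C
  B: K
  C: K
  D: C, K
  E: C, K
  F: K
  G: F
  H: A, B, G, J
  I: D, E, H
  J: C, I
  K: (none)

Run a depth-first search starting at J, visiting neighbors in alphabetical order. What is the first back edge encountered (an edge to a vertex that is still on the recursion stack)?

H→J

DFS from J (visiting neighbors in alphabetical order); mark gray on enter, black on exit:
J gray
  C gray
    K gray
    K black
  C black
  I gray
    D gray
      D→C: C black — skip
      D→K: K black — skip
    D black
    E gray
      E→C: C black — skip
      E→K: K black — skip
    E black
    H gray
      A gray
        A→C: C black — skip
      A black
      B gray
        B→K: K black — skip
      B black
      G gray
        F gray
          F→K: K black — skip
        F black
      G black
      H→J: J is gray → back edge
First back edge: H → J.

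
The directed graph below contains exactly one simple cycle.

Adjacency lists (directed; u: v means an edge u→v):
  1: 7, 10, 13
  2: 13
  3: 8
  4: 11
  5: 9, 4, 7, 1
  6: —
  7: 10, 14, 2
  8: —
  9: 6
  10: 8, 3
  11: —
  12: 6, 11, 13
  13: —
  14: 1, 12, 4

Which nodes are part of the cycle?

DFS with gray/black marking from 7:
7 gray
  10 gray
    8 gray
    8 black
    3 gray
      3→8: 8 black — skip
    3 black
  10 black
  14 gray
    1 gray
      1→7: 7 is gray → back edge
Back edge closes the cycle 7 → 14 → 1 → 7; its vertices are {1, 7, 14}.

1, 7, 14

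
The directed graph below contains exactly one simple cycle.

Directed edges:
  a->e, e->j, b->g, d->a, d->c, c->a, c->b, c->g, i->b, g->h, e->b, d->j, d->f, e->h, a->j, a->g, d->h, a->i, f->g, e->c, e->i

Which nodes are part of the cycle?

DFS with gray/black marking from a:
a gray
  g gray
    h gray
    h black
  g black
  j gray
  j black
  i gray
    b gray
      b→g: g black — skip
    b black
  i black
  e gray
    e→b: b black — skip
    e→h: h black — skip
    e→j: j black — skip
    e→i: i black — skip
    c gray
      c→b: b black — skip
      c→g: g black — skip
      c→a: a is gray → back edge
Back edge closes the cycle a → e → c → a; its vertices are {a, c, e}.

a, c, e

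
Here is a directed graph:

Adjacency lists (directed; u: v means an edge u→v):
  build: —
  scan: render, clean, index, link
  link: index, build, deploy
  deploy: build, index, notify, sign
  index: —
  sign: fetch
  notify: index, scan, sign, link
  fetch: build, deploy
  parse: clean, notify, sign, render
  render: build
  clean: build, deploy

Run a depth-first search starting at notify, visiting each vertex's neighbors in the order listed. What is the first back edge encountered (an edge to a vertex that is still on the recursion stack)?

deploy->notify

DFS from notify (visiting each vertex's neighbors in the order listed); mark gray on enter, black on exit:
notify gray
  index gray
  index black
  scan gray
    render gray
      build gray
      build black
    render black
    clean gray
      clean→build: build black — skip
      deploy gray
        deploy→build: build black — skip
        deploy→index: index black — skip
        deploy→notify: notify is gray → back edge
First back edge: deploy → notify.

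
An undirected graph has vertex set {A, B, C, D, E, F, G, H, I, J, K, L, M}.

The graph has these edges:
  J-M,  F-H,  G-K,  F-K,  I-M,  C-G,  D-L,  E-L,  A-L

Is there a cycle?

DFS, tracking each vertex's parent; an edge to a visited non-parent vertex closes a cycle.
Start from L:
visit L (parent –)
  visit A (parent L)
    A–L: parent, skip
  visit E (parent L)
    E–L: parent, skip
  visit D (parent L)
    D–L: parent, skip
visit B (parent –)
visit C (parent –)
  visit G (parent C)
    G–C: parent, skip
    visit K (parent G)
      K–G: parent, skip
      visit F (parent K)
        F–K: parent, skip
        visit H (parent F)
          H–F: parent, skip
visit I (parent –)
  visit M (parent I)
    M–I: parent, skip
    visit J (parent M)
      J–M: parent, skip
No non-parent visited neighbor found — the graph is a forest.

No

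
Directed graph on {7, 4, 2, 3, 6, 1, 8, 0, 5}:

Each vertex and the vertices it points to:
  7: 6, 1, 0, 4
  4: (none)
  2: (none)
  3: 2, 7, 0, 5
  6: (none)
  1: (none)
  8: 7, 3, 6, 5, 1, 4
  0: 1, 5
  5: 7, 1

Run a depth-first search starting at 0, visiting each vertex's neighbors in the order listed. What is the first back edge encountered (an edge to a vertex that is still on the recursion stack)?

7->0

DFS from 0 (visiting each vertex's neighbors in the order listed); mark gray on enter, black on exit:
0 gray
  1 gray
  1 black
  5 gray
    7 gray
      6 gray
      6 black
      7→1: 1 black — skip
      7→0: 0 is gray → back edge
First back edge: 7 → 0.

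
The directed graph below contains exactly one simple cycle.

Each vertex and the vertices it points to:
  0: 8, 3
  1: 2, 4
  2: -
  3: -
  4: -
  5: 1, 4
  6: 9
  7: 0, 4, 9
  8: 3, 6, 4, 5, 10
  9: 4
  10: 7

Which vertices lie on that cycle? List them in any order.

DFS with gray/black marking from 8:
8 gray
  3 gray
  3 black
  6 gray
    9 gray
      4 gray
      4 black
    9 black
  6 black
  8→4: 4 black — skip
  5 gray
    1 gray
      2 gray
      2 black
      1→4: 4 black — skip
    1 black
    5→4: 4 black — skip
  5 black
  10 gray
    7 gray
      0 gray
        0→8: 8 is gray → back edge
Back edge closes the cycle 8 → 10 → 7 → 0 → 8; its vertices are {0, 7, 8, 10}.

0, 7, 8, 10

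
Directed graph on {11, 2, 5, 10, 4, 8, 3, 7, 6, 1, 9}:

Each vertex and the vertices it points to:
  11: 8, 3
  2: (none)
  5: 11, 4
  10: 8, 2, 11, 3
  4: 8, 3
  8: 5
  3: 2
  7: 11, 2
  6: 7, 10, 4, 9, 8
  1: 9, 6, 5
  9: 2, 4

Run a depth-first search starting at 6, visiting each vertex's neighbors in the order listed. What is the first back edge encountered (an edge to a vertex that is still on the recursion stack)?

DFS from 6 (visiting each vertex's neighbors in the order listed); mark gray on enter, black on exit:
6 gray
  7 gray
    11 gray
      8 gray
        5 gray
          5→11: 11 is gray → back edge
First back edge: 5 → 11.

5→11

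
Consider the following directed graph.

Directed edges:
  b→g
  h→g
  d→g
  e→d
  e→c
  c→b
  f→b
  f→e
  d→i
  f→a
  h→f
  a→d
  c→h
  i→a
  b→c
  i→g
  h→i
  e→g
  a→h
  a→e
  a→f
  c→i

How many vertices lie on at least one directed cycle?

A vertex is on a directed cycle iff it belongs to a strongly connected component of size ≥ 2 (or has a self-loop).
The vertices on cycles are {a, b, c, d, e, f, h, i} — 8 in total.

8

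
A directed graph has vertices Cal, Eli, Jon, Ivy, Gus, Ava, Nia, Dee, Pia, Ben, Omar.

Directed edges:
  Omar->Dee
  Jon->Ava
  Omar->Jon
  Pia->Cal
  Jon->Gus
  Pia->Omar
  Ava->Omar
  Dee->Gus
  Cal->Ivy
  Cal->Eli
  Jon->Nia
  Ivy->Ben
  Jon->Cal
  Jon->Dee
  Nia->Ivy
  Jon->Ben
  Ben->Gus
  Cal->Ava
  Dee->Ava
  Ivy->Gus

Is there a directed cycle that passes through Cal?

Cal is on a cycle iff Cal can reach itself via ≥1 edge.
Cal → Ava → Omar → Jon → Cal — yes.

Yes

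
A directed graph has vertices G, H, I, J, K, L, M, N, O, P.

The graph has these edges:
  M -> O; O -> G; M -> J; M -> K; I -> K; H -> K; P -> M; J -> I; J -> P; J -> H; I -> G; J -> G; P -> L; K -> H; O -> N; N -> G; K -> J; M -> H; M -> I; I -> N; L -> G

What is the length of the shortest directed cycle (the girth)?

For each vertex v, BFS finds the shortest path from v back to v.
The shortest such closed walk is H → K → H, length 2.

2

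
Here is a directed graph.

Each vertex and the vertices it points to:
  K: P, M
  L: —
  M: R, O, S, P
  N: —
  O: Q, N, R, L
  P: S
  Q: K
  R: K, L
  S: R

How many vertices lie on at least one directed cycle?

7

A vertex is on a directed cycle iff it belongs to a strongly connected component of size ≥ 2 (or has a self-loop).
The vertices on cycles are {K, M, O, P, Q, R, S} — 7 in total.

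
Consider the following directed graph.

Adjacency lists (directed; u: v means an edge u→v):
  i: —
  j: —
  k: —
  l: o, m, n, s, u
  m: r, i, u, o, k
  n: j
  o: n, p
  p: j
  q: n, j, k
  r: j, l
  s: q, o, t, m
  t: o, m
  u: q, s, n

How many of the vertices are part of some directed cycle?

6

A vertex is on a directed cycle iff it belongs to a strongly connected component of size ≥ 2 (or has a self-loop).
The vertices on cycles are {l, m, r, s, t, u} — 6 in total.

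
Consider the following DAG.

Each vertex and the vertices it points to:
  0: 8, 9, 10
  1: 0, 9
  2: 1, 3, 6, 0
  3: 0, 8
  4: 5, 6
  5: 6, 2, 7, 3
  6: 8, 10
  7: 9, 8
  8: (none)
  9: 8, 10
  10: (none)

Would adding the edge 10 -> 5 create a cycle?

Yes

Adding 10→5 creates a cycle iff 5 can already reach 10.
Path from 5: 5 → 6 → 10.
So 5 → … → 10 → 5 is a cycle.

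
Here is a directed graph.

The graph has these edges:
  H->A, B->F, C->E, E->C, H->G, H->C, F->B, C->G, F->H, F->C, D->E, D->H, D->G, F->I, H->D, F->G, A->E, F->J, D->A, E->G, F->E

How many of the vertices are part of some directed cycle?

6

A vertex is on a directed cycle iff it belongs to a strongly connected component of size ≥ 2 (or has a self-loop).
The vertices on cycles are {B, C, D, E, F, H} — 6 in total.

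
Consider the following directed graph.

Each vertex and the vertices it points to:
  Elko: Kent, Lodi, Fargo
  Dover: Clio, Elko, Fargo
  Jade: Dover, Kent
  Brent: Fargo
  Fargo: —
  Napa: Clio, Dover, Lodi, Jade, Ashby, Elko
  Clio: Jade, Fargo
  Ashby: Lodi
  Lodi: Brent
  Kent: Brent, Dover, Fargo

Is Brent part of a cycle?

No

Brent lies on a cycle iff there is a path from Brent back to itself.
Exploring from Brent, it never reaches itself; equivalently, its strongly connected component is a singleton.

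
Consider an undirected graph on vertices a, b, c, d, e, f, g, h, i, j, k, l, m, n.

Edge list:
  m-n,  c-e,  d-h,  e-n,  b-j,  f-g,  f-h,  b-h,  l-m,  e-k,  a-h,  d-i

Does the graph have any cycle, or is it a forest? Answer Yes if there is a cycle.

No

DFS, tracking each vertex's parent; an edge to a visited non-parent vertex closes a cycle.
Start from c:
visit c (parent –)
  visit e (parent c)
    visit n (parent e)
      n–e: parent, skip
      visit m (parent n)
        visit l (parent m)
          l–m: parent, skip
        m–n: parent, skip
    e–c: parent, skip
    visit k (parent e)
      k–e: parent, skip
visit a (parent –)
  visit h (parent a)
    h–a: parent, skip
    visit d (parent h)
      visit i (parent d)
        i–d: parent, skip
      d–h: parent, skip
    visit f (parent h)
      visit g (parent f)
        g–f: parent, skip
      f–h: parent, skip
    visit b (parent h)
      b–h: parent, skip
      visit j (parent b)
        j–b: parent, skip
No non-parent visited neighbor found — the graph is a forest.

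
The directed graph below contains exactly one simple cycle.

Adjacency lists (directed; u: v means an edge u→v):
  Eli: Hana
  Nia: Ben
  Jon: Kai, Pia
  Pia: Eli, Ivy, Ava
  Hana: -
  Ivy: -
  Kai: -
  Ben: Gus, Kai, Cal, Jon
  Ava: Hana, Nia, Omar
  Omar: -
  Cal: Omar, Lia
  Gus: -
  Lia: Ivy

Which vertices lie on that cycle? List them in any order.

Ava, Ben, Jon, Nia, Pia

DFS with gray/black marking from Ben:
Ben gray
  Gus gray
  Gus black
  Kai gray
  Kai black
  Cal gray
    Omar gray
    Omar black
    Lia gray
      Ivy gray
      Ivy black
    Lia black
  Cal black
  Jon gray
    Jon→Kai: Kai black — skip
    Pia gray
      Eli gray
        Hana gray
        Hana black
      Eli black
      Pia→Ivy: Ivy black — skip
      Ava gray
        Ava→Hana: Hana black — skip
        Nia gray
          Nia→Ben: Ben is gray → back edge
Back edge closes the cycle Ben → Jon → Pia → Ava → Nia → Ben; its vertices are {Ava, Ben, Jon, Nia, Pia}.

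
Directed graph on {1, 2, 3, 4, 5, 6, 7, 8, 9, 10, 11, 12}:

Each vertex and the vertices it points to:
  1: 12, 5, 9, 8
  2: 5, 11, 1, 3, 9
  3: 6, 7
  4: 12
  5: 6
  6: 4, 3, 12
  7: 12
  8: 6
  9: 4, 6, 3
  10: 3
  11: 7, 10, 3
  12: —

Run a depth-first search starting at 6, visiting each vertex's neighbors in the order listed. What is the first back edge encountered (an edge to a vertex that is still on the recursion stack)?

3->6

DFS from 6 (visiting each vertex's neighbors in the order listed); mark gray on enter, black on exit:
6 gray
  4 gray
    12 gray
    12 black
  4 black
  3 gray
    3→6: 6 is gray → back edge
First back edge: 3 → 6.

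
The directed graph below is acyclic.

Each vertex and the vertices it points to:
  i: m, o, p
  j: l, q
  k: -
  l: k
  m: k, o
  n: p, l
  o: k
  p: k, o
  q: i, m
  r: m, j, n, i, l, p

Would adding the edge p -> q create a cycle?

Adding p→q creates a cycle iff q can already reach p.
Path from q: q → i → p.
So q → … → p → q is a cycle.

Yes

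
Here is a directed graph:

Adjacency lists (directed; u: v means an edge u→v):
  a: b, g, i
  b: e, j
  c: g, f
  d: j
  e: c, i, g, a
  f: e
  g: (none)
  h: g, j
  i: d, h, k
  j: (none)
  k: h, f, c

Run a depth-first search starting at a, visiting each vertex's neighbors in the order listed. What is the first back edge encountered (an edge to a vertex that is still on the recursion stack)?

f→e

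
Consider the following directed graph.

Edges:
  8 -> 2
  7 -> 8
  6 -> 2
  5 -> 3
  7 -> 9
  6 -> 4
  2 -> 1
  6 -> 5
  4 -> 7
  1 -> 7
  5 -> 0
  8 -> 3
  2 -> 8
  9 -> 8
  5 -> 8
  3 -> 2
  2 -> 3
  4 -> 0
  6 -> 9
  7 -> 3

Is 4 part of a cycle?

4 lies on a cycle iff there is a path from 4 back to itself.
Exploring from 4, it never reaches itself; equivalently, its strongly connected component is a singleton.

No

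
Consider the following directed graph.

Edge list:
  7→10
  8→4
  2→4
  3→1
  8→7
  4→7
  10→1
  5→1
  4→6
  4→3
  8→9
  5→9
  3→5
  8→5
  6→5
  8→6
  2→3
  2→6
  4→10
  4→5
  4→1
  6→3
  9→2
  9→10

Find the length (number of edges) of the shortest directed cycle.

4

For each vertex v, BFS finds the shortest path from v back to v.
The shortest such closed walk is 4 → 5 → 9 → 2 → 4, length 4.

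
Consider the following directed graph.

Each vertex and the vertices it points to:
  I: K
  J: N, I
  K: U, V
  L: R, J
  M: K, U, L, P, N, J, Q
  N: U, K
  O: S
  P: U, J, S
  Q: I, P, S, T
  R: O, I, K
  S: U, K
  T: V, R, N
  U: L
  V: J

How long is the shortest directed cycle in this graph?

For each vertex v, BFS finds the shortest path from v back to v.
The shortest such closed walk is L → R → K → U → L, length 4.

4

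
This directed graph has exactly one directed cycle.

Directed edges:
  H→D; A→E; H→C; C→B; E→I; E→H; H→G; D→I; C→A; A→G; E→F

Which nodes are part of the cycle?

A, C, E, H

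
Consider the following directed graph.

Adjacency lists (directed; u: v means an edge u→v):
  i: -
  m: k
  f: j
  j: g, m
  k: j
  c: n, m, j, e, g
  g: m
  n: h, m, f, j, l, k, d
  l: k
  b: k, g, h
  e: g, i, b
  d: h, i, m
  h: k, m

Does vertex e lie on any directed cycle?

e lies on a cycle iff there is a path from e back to itself.
Exploring from e, it never reaches itself; equivalently, its strongly connected component is a singleton.

No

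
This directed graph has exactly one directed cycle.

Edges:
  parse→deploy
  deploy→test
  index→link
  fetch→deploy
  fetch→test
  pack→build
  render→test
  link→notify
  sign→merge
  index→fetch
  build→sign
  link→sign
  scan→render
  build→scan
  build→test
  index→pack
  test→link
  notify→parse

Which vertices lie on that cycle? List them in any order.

DFS with gray/black marking from link:
link gray
  sign gray
    merge gray
    merge black
  sign black
  notify gray
    parse gray
      deploy gray
        test gray
          test→link: link is gray → back edge
Back edge closes the cycle link → notify → parse → deploy → test → link; its vertices are {link, test, parse, deploy, notify}.

link, test, parse, deploy, notify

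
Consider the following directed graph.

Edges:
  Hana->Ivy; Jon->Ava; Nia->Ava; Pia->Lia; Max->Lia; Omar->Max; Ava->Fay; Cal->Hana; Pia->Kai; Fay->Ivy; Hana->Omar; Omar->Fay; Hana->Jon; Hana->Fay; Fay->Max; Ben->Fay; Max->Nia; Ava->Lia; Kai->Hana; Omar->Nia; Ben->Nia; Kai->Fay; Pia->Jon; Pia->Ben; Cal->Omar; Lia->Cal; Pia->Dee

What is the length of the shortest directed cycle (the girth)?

For each vertex v, BFS finds the shortest path from v back to v.
The shortest such closed walk is Ava → Fay → Max → Nia → Ava, length 4.

4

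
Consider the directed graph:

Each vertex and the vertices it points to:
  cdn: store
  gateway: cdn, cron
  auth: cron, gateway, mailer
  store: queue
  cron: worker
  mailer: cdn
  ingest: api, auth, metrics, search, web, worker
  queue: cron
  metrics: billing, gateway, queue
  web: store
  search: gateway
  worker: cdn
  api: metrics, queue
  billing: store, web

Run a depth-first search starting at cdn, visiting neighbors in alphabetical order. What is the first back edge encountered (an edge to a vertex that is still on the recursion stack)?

worker→cdn

DFS from cdn (visiting neighbors in alphabetical order); mark gray on enter, black on exit:
cdn gray
  store gray
    queue gray
      cron gray
        worker gray
          worker→cdn: cdn is gray → back edge
First back edge: worker → cdn.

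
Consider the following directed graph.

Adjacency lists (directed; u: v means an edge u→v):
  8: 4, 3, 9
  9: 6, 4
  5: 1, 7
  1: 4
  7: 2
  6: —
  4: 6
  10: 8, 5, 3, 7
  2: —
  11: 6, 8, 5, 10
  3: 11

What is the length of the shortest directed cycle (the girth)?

3

For each vertex v, BFS finds the shortest path from v back to v.
The shortest such closed walk is 11 → 8 → 3 → 11, length 3.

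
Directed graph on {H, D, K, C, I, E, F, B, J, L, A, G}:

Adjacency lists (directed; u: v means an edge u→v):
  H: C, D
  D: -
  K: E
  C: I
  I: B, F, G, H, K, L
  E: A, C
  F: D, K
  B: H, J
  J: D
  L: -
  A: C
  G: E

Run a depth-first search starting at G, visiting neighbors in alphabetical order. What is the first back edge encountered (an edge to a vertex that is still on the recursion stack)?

DFS from G (visiting neighbors in alphabetical order); mark gray on enter, black on exit:
G gray
  E gray
    A gray
      C gray
        I gray
          B gray
            H gray
              H→C: C is gray → back edge
First back edge: H → C.

H→C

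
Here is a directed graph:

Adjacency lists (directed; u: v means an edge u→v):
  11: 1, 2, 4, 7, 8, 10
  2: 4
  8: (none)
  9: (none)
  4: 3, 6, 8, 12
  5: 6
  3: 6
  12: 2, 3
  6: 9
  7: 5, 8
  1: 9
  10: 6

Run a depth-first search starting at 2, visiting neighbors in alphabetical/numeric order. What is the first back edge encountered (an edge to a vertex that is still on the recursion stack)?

12→2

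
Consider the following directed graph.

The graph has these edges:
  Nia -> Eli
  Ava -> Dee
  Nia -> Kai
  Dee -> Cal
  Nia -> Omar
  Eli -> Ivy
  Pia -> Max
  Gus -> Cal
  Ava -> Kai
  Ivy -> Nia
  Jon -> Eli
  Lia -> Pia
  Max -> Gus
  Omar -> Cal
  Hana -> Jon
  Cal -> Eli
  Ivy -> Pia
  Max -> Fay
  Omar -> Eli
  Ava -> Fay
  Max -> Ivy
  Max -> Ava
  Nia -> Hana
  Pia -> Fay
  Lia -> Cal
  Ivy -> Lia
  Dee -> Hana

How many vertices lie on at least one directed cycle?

13

A vertex is on a directed cycle iff it belongs to a strongly connected component of size ≥ 2 (or has a self-loop).
The vertices on cycles are {Ava, Cal, Dee, Eli, Gus, Ivy, Jon, Lia, Max, Nia, Pia, Hana, Omar} — 13 in total.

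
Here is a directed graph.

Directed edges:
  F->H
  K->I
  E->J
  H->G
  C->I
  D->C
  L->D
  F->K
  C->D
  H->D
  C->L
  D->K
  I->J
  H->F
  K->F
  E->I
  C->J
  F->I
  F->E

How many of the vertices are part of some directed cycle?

A vertex is on a directed cycle iff it belongs to a strongly connected component of size ≥ 2 (or has a self-loop).
The vertices on cycles are {C, D, F, H, K, L} — 6 in total.

6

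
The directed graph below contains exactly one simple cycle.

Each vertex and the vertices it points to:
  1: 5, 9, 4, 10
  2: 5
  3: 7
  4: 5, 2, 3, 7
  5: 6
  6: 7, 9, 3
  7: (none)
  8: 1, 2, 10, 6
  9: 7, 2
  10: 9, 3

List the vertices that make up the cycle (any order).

DFS with gray/black marking from 2:
2 gray
  5 gray
    6 gray
      7 gray
      7 black
      9 gray
        9→7: 7 black — skip
        9→2: 2 is gray → back edge
Back edge closes the cycle 2 → 5 → 6 → 9 → 2; its vertices are {2, 5, 6, 9}.

2, 5, 6, 9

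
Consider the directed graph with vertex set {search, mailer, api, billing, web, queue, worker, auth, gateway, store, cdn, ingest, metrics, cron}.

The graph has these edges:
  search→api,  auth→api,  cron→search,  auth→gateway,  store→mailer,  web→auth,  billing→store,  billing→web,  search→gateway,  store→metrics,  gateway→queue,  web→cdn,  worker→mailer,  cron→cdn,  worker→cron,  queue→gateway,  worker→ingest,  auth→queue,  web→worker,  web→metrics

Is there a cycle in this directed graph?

Yes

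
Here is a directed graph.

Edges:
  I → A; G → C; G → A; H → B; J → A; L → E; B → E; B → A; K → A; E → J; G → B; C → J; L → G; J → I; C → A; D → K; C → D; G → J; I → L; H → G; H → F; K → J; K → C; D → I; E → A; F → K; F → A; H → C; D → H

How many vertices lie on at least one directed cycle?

A vertex is on a directed cycle iff it belongs to a strongly connected component of size ≥ 2 (or has a self-loop).
The vertices on cycles are {B, C, D, E, F, G, H, I, J, K, L} — 11 in total.

11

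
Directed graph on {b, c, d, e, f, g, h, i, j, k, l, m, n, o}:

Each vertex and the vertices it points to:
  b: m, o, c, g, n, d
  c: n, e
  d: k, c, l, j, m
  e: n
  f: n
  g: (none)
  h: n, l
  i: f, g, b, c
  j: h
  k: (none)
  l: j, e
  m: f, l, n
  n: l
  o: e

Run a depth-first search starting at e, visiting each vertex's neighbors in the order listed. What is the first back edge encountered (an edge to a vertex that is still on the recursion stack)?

DFS from e (visiting each vertex's neighbors in the order listed); mark gray on enter, black on exit:
e gray
  n gray
    l gray
      j gray
        h gray
          h→n: n is gray → back edge
First back edge: h → n.

h→n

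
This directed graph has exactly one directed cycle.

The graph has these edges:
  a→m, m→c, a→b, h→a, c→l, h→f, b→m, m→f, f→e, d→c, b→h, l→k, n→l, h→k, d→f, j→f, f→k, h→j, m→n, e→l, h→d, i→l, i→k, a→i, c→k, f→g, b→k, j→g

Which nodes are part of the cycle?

DFS with gray/black marking from a:
a gray
  m gray
    c gray
      k gray
      k black
      l gray
        l→k: k black — skip
      l black
    c black
    n gray
      n→l: l black — skip
    n black
    f gray
      e gray
        e→l: l black — skip
      e black
      g gray
      g black
      f→k: k black — skip
    f black
  m black
  b gray
    b→m: m black — skip
    b→k: k black — skip
    h gray
      h→k: k black — skip
      j gray
        j→g: g black — skip
        j→f: f black — skip
      j black
      h→f: f black — skip
      d gray
        d→f: f black — skip
        d→c: c black — skip
      d black
      h→a: a is gray → back edge
Back edge closes the cycle a → b → h → a; its vertices are {a, b, h}.

a, b, h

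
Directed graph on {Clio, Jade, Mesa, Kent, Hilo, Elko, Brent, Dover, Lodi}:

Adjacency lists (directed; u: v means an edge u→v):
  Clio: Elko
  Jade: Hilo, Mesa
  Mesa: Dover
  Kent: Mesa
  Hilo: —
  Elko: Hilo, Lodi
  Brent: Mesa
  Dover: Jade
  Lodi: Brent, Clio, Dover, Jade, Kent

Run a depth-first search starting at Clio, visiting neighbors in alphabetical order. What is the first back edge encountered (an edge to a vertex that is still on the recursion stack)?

Jade->Mesa

DFS from Clio (visiting neighbors in alphabetical order); mark gray on enter, black on exit:
Clio gray
  Elko gray
    Hilo gray
    Hilo black
    Lodi gray
      Brent gray
        Mesa gray
          Dover gray
            Jade gray
              Jade→Hilo: Hilo black — skip
              Jade→Mesa: Mesa is gray → back edge
First back edge: Jade → Mesa.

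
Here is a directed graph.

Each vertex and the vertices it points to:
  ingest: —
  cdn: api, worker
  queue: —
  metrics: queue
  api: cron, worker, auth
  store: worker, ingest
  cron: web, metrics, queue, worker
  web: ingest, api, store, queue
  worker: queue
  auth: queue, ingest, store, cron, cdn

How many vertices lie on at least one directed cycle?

5

A vertex is on a directed cycle iff it belongs to a strongly connected component of size ≥ 2 (or has a self-loop).
The vertices on cycles are {api, cdn, web, auth, cron} — 5 in total.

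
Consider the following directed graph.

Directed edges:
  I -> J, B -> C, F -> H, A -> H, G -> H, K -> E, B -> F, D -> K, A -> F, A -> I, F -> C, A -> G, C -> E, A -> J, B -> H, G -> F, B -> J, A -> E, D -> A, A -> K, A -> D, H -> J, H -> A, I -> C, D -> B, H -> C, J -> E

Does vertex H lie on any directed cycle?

Yes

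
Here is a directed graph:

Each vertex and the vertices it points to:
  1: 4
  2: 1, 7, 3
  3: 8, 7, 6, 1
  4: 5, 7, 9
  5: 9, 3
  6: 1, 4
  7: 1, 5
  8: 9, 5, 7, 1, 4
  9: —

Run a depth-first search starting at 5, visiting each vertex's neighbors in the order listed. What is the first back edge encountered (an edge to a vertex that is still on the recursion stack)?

8→5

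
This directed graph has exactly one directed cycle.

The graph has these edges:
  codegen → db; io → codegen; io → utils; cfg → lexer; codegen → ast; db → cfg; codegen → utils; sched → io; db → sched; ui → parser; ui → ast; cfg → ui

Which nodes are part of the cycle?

DFS with gray/black marking from codegen:
codegen gray
  utils gray
  utils black
  ast gray
  ast black
  db gray
    cfg gray
      lexer gray
      lexer black
      ui gray
        parser gray
        parser black
        ui→ast: ast black — skip
      ui black
    cfg black
    sched gray
      io gray
        io→codegen: codegen is gray → back edge
Back edge closes the cycle codegen → db → sched → io → codegen; its vertices are {db, io, sched, codegen}.

db, io, sched, codegen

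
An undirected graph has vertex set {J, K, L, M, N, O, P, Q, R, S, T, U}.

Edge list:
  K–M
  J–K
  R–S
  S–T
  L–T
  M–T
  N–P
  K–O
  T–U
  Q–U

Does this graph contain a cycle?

No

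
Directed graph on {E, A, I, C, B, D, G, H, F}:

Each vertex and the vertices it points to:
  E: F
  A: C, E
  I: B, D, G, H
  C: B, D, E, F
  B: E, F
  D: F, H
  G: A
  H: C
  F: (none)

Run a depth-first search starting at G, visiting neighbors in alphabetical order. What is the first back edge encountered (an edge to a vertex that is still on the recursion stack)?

H->C

DFS from G (visiting neighbors in alphabetical order); mark gray on enter, black on exit:
G gray
  A gray
    C gray
      B gray
        E gray
          F gray
          F black
        E black
        B→F: F black — skip
      B black
      D gray
        D→F: F black — skip
        H gray
          H→C: C is gray → back edge
First back edge: H → C.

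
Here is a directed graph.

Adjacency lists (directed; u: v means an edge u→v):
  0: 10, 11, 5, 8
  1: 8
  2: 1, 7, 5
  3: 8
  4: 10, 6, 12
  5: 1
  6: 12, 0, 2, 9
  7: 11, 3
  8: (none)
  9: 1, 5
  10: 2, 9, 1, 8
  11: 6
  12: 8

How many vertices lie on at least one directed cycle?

A vertex is on a directed cycle iff it belongs to a strongly connected component of size ≥ 2 (or has a self-loop).
The vertices on cycles are {0, 2, 6, 7, 10, 11} — 6 in total.

6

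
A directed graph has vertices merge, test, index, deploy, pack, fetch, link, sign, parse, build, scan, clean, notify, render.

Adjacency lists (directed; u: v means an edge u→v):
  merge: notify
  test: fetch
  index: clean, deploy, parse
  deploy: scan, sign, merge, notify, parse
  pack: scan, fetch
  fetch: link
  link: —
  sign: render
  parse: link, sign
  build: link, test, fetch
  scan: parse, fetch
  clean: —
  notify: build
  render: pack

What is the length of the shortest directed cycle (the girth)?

For each vertex v, BFS finds the shortest path from v back to v.
The shortest such closed walk is parse → sign → render → pack → scan → parse, length 5.

5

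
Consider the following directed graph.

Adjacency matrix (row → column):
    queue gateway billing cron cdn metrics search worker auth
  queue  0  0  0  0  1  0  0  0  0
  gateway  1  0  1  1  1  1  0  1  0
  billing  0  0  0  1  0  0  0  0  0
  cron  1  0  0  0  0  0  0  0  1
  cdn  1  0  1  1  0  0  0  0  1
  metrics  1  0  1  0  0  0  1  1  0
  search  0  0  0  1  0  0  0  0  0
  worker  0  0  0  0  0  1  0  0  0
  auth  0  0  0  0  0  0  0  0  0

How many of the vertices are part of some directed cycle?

6

A vertex is on a directed cycle iff it belongs to a strongly connected component of size ≥ 2 (or has a self-loop).
The vertices on cycles are {cdn, cron, queue, worker, billing, metrics} — 6 in total.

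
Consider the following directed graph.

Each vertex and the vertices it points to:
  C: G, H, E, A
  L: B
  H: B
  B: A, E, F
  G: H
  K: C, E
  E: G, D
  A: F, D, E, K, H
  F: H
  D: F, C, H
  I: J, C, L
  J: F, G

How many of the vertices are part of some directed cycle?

9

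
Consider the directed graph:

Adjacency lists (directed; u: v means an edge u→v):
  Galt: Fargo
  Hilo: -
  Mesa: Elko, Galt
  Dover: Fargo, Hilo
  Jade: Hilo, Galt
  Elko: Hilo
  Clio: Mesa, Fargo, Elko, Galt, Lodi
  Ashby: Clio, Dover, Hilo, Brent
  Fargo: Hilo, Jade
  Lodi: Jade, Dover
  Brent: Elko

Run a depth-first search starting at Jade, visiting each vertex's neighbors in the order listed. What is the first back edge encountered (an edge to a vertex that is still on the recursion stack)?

DFS from Jade (visiting each vertex's neighbors in the order listed); mark gray on enter, black on exit:
Jade gray
  Hilo gray
  Hilo black
  Galt gray
    Fargo gray
      Fargo→Hilo: Hilo black — skip
      Fargo→Jade: Jade is gray → back edge
First back edge: Fargo → Jade.

Fargo→Jade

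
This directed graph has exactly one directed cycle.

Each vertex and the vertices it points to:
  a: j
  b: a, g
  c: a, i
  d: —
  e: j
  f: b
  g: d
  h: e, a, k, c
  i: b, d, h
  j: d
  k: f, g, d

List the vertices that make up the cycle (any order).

c, h, i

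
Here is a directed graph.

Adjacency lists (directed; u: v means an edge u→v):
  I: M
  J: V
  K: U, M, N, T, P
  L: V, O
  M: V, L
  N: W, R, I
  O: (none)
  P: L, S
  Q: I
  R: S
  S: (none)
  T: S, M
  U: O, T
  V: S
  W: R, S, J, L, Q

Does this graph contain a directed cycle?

DFS with white/gray/black marking, starting from T:
T gray
  S gray
  S black
  M gray
    V gray
      V→S: S black — skip
    V black
    L gray
      L→V: V black — skip
      O gray
      O black
    L black
  M black
T black
I gray
  I→M: M black — skip
I black
J gray
  J→V: V black — skip
J black
K gray
  U gray
    U→O: O black — skip
    U→T: T black — skip
  U black
  K→M: M black — skip
  N gray
    W gray
      R gray
        R→S: S black — skip
      R black
      W→S: S black — skip
      W→J: J black — skip
      W→L: L black — skip
      Q gray
        Q→I: I black — skip
      Q black
    W black
    N→R: R black — skip
    N→I: I black — skip
  N black
  K→T: T black — skip
  P gray
    P→L: L black — skip
    P→S: S black — skip
  P black
K black
Every edge goes to a white or black vertex — no back edge, so the graph is acyclic.

No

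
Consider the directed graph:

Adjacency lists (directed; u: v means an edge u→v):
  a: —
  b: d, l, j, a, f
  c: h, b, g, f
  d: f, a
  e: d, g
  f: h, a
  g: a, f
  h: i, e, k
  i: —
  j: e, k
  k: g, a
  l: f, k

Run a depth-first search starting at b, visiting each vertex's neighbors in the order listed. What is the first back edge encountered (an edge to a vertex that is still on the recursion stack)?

e→d

DFS from b (visiting each vertex's neighbors in the order listed); mark gray on enter, black on exit:
b gray
  d gray
    f gray
      h gray
        i gray
        i black
        e gray
          e→d: d is gray → back edge
First back edge: e → d.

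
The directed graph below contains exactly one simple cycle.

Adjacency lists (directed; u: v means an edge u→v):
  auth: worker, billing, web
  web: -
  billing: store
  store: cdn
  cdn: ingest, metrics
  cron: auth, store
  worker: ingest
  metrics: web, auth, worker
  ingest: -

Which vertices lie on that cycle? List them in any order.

cdn, auth, store, billing, metrics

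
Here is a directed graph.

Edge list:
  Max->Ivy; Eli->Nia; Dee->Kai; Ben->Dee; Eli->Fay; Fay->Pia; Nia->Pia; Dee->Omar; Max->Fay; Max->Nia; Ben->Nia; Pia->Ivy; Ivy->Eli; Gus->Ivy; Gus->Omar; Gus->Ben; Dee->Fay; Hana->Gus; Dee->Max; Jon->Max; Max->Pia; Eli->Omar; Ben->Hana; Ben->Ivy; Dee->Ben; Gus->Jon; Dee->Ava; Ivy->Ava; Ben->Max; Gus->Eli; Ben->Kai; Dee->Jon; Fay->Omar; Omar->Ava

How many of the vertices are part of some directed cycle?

A vertex is on a directed cycle iff it belongs to a strongly connected component of size ≥ 2 (or has a self-loop).
The vertices on cycles are {Ben, Dee, Eli, Fay, Gus, Ivy, Nia, Pia, Hana} — 9 in total.

9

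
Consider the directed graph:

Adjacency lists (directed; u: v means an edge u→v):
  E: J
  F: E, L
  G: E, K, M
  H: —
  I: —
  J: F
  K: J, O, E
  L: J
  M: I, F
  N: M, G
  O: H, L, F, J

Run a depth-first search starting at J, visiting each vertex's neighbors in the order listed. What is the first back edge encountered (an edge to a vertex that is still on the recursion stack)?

E->J

DFS from J (visiting each vertex's neighbors in the order listed); mark gray on enter, black on exit:
J gray
  F gray
    E gray
      E→J: J is gray → back edge
First back edge: E → J.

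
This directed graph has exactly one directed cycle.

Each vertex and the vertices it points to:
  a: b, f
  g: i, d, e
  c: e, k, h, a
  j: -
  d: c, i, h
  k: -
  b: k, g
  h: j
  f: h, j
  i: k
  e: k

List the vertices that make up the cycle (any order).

a, b, c, d, g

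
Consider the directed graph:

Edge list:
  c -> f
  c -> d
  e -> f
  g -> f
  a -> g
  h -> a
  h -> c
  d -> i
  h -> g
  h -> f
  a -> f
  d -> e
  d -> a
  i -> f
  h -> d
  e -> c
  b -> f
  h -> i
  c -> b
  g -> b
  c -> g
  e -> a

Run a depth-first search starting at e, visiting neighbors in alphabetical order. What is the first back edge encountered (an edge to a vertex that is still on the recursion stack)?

d->e

DFS from e (visiting neighbors in alphabetical order); mark gray on enter, black on exit:
e gray
  a gray
    f gray
    f black
    g gray
      b gray
        b→f: f black — skip
      b black
      g→f: f black — skip
    g black
  a black
  c gray
    c→b: b black — skip
    d gray
      d→a: a black — skip
      d→e: e is gray → back edge
First back edge: d → e.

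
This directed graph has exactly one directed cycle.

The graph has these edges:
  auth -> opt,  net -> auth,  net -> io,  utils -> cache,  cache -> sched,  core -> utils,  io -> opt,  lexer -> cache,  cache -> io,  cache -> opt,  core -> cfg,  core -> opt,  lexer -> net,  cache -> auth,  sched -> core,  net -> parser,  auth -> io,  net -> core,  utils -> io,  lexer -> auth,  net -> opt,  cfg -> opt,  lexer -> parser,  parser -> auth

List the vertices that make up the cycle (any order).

core, cache, sched, utils

DFS with gray/black marking from core:
core gray
  utils gray
    io gray
      opt gray
      opt black
    io black
    cache gray
      cache→opt: opt black — skip
      cache→io: io black — skip
      auth gray
        auth→opt: opt black — skip
        auth→io: io black — skip
      auth black
      sched gray
        sched→core: core is gray → back edge
Back edge closes the cycle core → utils → cache → sched → core; its vertices are {core, cache, sched, utils}.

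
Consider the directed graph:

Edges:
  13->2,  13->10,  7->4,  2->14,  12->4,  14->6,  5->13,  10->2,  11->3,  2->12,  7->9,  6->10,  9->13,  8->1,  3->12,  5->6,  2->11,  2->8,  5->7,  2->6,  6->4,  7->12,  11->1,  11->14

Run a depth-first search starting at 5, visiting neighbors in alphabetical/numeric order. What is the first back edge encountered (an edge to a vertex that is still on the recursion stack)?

2->6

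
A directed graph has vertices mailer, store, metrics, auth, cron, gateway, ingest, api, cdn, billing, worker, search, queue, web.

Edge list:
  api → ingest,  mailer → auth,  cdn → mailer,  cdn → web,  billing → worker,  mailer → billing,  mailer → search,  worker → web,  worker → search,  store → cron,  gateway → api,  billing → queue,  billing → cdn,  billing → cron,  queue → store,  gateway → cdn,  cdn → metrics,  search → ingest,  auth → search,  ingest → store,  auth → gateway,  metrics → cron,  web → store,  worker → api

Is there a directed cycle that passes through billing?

billing is on a cycle iff billing can reach itself via ≥1 edge.
billing → cdn → mailer → billing — yes.

Yes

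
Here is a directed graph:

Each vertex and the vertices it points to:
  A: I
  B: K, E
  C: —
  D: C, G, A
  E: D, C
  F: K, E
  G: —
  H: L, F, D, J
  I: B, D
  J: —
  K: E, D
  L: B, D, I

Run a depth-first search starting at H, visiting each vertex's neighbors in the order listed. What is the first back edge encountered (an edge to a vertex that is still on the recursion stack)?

I->B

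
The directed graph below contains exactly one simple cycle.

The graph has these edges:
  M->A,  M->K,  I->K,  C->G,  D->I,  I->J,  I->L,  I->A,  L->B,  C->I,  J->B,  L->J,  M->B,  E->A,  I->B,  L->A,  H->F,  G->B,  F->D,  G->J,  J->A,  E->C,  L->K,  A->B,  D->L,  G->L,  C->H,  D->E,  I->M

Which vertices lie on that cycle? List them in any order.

DFS with gray/black marking from D:
D gray
  I gray
    A gray
      B gray
      B black
    A black
    I→B: B black — skip
    L gray
      J gray
        J→A: A black — skip
        J→B: B black — skip
      J black
      K gray
      K black
      L→A: A black — skip
      L→B: B black — skip
    L black
    I→K: K black — skip
    I→J: J black — skip
    M gray
      M→B: B black — skip
      M→K: K black — skip
      M→A: A black — skip
    M black
  I black
  E gray
    C gray
      G gray
        G→L: L black — skip
        G→J: J black — skip
        G→B: B black — skip
      G black
      C→I: I black — skip
      H gray
        F gray
          F→D: D is gray → back edge
Back edge closes the cycle D → E → C → H → F → D; its vertices are {C, D, E, F, H}.

C, D, E, F, H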